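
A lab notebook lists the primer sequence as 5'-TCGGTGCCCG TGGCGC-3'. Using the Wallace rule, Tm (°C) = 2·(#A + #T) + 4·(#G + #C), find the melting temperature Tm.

58°C

T=3, C=6, A=0, G=7
AT pairs contribute 3, GC pairs contribute 13.
Tm = 4·13 + 2·3 = 52 + 6 = 58°C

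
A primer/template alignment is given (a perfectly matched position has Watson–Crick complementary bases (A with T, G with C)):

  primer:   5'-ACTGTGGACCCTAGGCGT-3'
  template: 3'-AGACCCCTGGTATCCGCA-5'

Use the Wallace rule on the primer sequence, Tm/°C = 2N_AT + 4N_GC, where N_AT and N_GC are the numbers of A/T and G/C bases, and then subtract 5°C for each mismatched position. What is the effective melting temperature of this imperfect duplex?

Primer base counts: A=3, T=4, G=6, C=5 → A+T=7, G+C=11
Perfect-match Tm = 2(7) + 4(11) = 14 + 44 = 58°C
Mismatches (positions where the bases are not complementary): 3 (at positions 1, 5, 11)
Effective Tm = 58 − 3×5 = 58 − 15 = 43°C

43°C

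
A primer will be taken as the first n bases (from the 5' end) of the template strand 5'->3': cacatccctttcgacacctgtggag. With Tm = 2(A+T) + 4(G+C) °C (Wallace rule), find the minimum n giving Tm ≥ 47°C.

First 15 bases: CACATCCCTTTCGAC → Tm = 46°C (< 47°C)
First 16 bases: CACATCCCTTTCGACA → Tm = 48°C (≥ 47°C)
Since every base adds ≥2°C, Tm only increases with n, so the threshold is first crossed at n = 16.

n = 16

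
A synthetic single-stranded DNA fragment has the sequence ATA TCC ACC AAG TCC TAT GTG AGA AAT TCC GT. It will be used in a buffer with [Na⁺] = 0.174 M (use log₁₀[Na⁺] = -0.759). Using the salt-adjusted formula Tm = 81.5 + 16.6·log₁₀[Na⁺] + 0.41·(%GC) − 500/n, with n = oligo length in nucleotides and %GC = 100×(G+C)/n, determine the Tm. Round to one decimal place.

69.9°C

Length n = 32. G=5, C=8, T=9, A=10
G+C = 13, so %GC = 13/32 × 100 = 40.625%
Salt term: 16.6 × (-0.759) = -12.599
GC term: 0.41 × 40.625 = 16.656; length term: −500/32 = −15.625
Tm = 81.5 + (-12.599) + 16.656 − 15.625 = 69.932 → 69.9°C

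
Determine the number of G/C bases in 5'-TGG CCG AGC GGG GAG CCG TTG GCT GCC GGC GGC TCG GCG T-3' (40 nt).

32

Counting bases: T=6, A=2, G=20, C=12
Total G or C: 20 + 12 = 32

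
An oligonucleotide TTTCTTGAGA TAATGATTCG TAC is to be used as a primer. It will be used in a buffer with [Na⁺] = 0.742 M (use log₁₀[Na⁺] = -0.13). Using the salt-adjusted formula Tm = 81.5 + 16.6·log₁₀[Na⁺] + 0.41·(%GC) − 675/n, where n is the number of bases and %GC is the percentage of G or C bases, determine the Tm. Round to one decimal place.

62.5°C

Length n = 23. C=3, A=6, G=4, T=10
G+C = 7, so %GC = 7/23 × 100 = 30.435%
Salt term: 16.6 × (-0.13) = -2.158
GC term: 0.41 × 30.435 = 12.478; length term: −675/23 = −29.348
Tm = 81.5 + (-2.158) + 12.478 − 29.348 = 62.472 → 62.5°C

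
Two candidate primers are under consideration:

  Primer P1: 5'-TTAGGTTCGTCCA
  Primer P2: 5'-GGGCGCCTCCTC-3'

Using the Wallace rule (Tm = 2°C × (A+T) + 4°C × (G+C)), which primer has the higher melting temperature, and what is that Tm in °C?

Primer P2, 44°C

Primer P1: A+T=7, G+C=6 → Tm = 2(7)+4(6) = 38°C
Primer P2: A+T=2, G+C=10 → Tm = 2(2)+4(10) = 44°C
38°C vs 44°C → primer P2 is higher.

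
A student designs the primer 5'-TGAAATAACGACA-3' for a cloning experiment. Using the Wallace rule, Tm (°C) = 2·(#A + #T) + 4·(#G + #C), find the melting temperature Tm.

Scanning the sequence gives G=2, C=2, A=7, T=2.
So N_AT = 9 and N_GC = 4.
Tm = 2×9 + 4×4 = 34°C

34°C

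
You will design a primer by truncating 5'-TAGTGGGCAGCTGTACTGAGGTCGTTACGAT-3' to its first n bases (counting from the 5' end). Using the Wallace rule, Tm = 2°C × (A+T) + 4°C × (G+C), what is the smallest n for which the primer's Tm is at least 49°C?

First 15 bases: TAGTGGGCAGCTGTA → Tm = 46°C (< 49°C)
First 16 bases: TAGTGGGCAGCTGTAC → Tm = 50°C (≥ 49°C)
Since every base adds ≥2°C, Tm only increases with n, so the threshold is first crossed at n = 16.

n = 16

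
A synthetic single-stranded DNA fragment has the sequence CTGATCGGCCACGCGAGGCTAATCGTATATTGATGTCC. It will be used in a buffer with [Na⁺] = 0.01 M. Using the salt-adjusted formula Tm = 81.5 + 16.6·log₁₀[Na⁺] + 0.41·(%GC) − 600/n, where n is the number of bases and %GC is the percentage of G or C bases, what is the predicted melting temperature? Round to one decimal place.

54.1°C

Length n = 38. Scanning the sequence gives G=10, T=10, A=8, C=10.
G+C = 20, so %GC = 20/38 × 100 = 52.632%
Salt term: 16.6 × (-2) = -33.2
GC term: 0.41 × 52.632 = 21.579; length term: −600/38 = −15.789
Tm = 81.5 + (-33.2) + 21.579 − 15.789 = 54.09 → 54.1°C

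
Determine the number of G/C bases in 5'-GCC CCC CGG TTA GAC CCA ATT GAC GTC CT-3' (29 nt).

T=6, C=12, G=6, A=5
G+C = 6 + 12 = 18

18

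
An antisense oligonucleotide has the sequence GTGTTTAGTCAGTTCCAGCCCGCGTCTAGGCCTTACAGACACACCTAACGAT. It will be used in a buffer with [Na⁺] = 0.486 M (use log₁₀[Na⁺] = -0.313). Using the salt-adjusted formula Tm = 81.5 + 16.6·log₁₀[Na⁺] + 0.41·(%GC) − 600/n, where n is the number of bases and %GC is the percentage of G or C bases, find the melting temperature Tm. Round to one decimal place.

Length n = 52. Scanning the sequence gives G=11, T=13, A=12, C=16.
G+C = 27, so %GC = 27/52 × 100 = 51.923%
Salt term: 16.6 × (-0.313) = -5.196
GC term: 0.41 × 51.923 = 21.288; length term: −600/52 = −11.538
Tm = 81.5 + (-5.196) + 21.288 − 11.538 = 86.054 → 86.1°C

86.1°C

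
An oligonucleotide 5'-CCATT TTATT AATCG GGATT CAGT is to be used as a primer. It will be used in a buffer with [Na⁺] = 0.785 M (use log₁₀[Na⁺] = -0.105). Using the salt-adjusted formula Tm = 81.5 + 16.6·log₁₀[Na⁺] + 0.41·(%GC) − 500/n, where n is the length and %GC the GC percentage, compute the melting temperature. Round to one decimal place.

Length n = 24. Counting bases: G=4, C=4, A=6, T=10
G+C = 8, so %GC = 8/24 × 100 = 33.333%
Salt term: 16.6 × (-0.105) = -1.743
GC term: 0.41 × 33.333 = 13.667; length term: −500/24 = −20.833
Tm = 81.5 + (-1.743) + 13.667 − 20.833 = 72.591 → 72.6°C

72.6°C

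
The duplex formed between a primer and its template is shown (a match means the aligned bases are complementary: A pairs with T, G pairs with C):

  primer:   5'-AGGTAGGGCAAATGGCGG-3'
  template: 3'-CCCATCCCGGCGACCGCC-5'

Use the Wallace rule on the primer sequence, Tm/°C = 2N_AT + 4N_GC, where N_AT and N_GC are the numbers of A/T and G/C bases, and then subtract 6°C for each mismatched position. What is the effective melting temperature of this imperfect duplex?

Primer base counts: A=5, T=2, G=9, C=2 → A+T=7, G+C=11
Perfect-match Tm = 2(7) + 4(11) = 14 + 44 = 58°C
Mismatches (positions where the bases are not complementary): 4 (at positions 1, 10, 11, 12)
Effective Tm = 58 − 4×6 = 58 − 24 = 34°C

34°C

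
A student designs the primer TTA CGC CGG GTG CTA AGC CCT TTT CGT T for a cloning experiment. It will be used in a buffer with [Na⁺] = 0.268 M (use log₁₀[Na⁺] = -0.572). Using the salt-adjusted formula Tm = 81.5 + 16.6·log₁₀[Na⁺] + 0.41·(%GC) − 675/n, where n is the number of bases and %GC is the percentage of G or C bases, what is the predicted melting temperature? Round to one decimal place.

Length n = 28. Scanning the sequence gives C=8, A=3, T=10, G=7.
G+C = 15, so %GC = 15/28 × 100 = 53.571%
Salt term: 16.6 × (-0.572) = -9.495
GC term: 0.41 × 53.571 = 21.964; length term: −675/28 = −24.107
Tm = 81.5 + (-9.495) + 21.964 − 24.107 = 69.862 → 69.9°C

69.9°C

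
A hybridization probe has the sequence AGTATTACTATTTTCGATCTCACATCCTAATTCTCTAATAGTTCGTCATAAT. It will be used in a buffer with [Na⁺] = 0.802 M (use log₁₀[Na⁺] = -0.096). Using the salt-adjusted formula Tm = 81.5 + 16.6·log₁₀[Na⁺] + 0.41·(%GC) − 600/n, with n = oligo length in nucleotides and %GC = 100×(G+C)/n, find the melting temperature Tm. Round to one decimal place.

Length n = 52. Scanning the sequence gives C=11, T=22, G=4, A=15.
G+C = 15, so %GC = 15/52 × 100 = 28.846%
Salt term: 16.6 × (-0.096) = -1.594
GC term: 0.41 × 28.846 = 11.827; length term: −600/52 = −11.538
Tm = 81.5 + (-1.594) + 11.827 − 11.538 = 80.195 → 80.2°C

80.2°C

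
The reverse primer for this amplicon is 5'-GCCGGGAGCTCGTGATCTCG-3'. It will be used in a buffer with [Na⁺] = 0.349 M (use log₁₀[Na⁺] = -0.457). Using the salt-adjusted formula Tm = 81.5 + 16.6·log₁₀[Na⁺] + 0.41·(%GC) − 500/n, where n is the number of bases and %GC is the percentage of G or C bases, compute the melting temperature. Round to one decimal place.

77.6°C

Length n = 20. A=2, T=4, G=8, C=6
G+C = 14, so %GC = 14/20 × 100 = 70%
Salt term: 16.6 × (-0.457) = -7.586
GC term: 0.41 × 70 = 28.7; length term: −500/20 = −25
Tm = 81.5 + (-7.586) + 28.7 − 25 = 77.614 → 77.6°C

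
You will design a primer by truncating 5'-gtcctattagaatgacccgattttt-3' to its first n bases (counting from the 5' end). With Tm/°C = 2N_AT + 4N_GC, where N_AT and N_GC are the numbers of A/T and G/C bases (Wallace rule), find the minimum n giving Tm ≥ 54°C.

First 18 bases: GTCCTATTAGAATGACCC → Tm = 52°C (< 54°C)
First 19 bases: GTCCTATTAGAATGACCCG → Tm = 56°C (≥ 54°C)
Each additional base adds 2°C (A/T) or 4°C (G/C), so Tm is non-decreasing in n; n = 19 is the first length to reach 54°C.

n = 19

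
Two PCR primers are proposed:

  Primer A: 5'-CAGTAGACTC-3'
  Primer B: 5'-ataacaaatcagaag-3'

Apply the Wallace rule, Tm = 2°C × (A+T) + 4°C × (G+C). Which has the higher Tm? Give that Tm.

Primer A: A+T=5, G+C=5 → Tm = 2(5)+4(5) = 30°C
Primer B: A+T=11, G+C=4 → Tm = 2(11)+4(4) = 38°C
30°C vs 38°C → primer B is higher.

Primer B, 38°C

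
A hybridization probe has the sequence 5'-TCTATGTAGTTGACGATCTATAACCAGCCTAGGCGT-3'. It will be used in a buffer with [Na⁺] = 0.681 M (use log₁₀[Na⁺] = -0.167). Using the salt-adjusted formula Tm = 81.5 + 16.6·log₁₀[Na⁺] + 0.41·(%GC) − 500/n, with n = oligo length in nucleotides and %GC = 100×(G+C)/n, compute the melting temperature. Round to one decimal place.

Length n = 36. Counting bases: T=11, C=8, A=9, G=8
G+C = 16, so %GC = 16/36 × 100 = 44.444%
Salt term: 16.6 × (-0.167) = -2.772
GC term: 0.41 × 44.444 = 18.222; length term: −500/36 = −13.889
Tm = 81.5 + (-2.772) + 18.222 − 13.889 = 83.061 → 83.1°C

83.1°C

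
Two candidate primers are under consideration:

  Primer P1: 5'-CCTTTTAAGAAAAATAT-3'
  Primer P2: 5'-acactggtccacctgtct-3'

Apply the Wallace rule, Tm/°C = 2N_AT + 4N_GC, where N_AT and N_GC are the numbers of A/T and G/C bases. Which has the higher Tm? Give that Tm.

Primer P1: A+T=14, G+C=3 → Tm = 2(14)+4(3) = 40°C
Primer P2: A+T=8, G+C=10 → Tm = 2(8)+4(10) = 56°C
40°C vs 56°C → primer P2 is higher.

Primer P2, 56°C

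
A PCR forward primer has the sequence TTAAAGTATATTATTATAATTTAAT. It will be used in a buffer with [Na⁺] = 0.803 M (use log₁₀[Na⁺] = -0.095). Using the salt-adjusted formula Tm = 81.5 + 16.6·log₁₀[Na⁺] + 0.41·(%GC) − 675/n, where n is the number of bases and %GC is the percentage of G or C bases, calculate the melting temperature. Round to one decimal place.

54.6°C

Length n = 25. Counting bases: T=13, C=0, G=1, A=11
G+C = 1, so %GC = 1/25 × 100 = 4%
Salt term: 16.6 × (-0.095) = -1.577
GC term: 0.41 × 4 = 1.64; length term: −675/25 = −27
Tm = 81.5 + (-1.577) + 1.64 − 27 = 54.563 → 54.6°C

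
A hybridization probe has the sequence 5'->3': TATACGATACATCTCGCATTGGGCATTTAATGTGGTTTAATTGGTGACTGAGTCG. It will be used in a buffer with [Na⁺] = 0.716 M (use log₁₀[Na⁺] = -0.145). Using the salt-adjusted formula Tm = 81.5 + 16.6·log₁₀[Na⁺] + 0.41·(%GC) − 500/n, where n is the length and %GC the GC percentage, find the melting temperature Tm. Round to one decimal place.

Length n = 55. Counting bases: A=13, G=14, T=20, C=8
G+C = 22, so %GC = 22/55 × 100 = 40%
Salt term: 16.6 × (-0.145) = -2.407
GC term: 0.41 × 40 = 16.4; length term: −500/55 = −9.091
Tm = 81.5 + (-2.407) + 16.4 − 9.091 = 86.402 → 86.4°C

86.4°C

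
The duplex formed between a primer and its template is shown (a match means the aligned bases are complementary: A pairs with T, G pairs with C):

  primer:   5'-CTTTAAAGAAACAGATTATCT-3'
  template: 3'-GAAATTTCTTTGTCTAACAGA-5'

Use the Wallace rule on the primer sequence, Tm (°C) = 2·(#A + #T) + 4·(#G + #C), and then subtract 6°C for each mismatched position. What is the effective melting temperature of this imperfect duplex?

46°C

Primer base counts: A=9, T=7, G=2, C=3 → A+T=16, G+C=5
Perfect-match Tm = 2(16) + 4(5) = 32 + 20 = 52°C
Mismatches (positions where the bases are not complementary): 1 (at position 18)
Effective Tm = 52 − 1×6 = 52 − 6 = 46°C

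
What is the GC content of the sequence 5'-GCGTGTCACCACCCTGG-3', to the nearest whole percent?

C=7, G=5, T=3, A=2
G+C = 5 + 7 = 12 out of 17 bases
%GC = 12/17 × 100 = 70.59% ≈ 71%

71%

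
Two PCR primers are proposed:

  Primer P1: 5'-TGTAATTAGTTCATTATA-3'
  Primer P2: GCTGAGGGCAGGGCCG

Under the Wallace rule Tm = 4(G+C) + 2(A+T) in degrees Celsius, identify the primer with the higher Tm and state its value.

Primer P1: A+T=15, G+C=3 → Tm = 2(15)+4(3) = 42°C
Primer P2: A+T=3, G+C=13 → Tm = 2(3)+4(13) = 58°C
42°C vs 58°C → primer P2 is higher.

Primer P2, 58°C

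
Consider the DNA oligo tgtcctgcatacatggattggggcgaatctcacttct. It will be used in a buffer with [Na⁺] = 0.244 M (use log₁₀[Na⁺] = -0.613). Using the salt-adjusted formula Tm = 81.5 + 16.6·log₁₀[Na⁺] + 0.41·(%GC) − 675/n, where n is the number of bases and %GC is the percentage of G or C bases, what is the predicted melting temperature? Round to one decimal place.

73.0°C

Length n = 37. T=12, C=9, G=9, A=7
G+C = 18, so %GC = 18/37 × 100 = 48.649%
Salt term: 16.6 × (-0.613) = -10.176
GC term: 0.41 × 48.649 = 19.946; length term: −675/37 = −18.243
Tm = 81.5 + (-10.176) + 19.946 − 18.243 = 73.027 → 73.0°C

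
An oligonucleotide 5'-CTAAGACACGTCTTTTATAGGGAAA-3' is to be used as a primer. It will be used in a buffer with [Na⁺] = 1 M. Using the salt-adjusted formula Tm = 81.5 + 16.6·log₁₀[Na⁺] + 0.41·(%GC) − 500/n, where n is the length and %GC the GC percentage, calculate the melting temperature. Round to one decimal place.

Length n = 25. Scanning the sequence gives C=4, A=9, T=7, G=5.
G+C = 9, so %GC = 9/25 × 100 = 36%
Salt term: 16.6 × (0) = 0
GC term: 0.41 × 36 = 14.76; length term: −500/25 = −20
Tm = 81.5 + (0) + 14.76 − 20 = 76.26 → 76.3°C

76.3°C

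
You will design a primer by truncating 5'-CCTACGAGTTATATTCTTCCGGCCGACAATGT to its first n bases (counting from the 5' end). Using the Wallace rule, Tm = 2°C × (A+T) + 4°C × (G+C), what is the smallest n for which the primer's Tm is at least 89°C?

n = 31

First 30 bases: CCTACGAGTTATATTCTTCCGGCCGACAAT → Tm = 88°C (< 89°C)
First 31 bases: CCTACGAGTTATATTCTTCCGGCCGACAATG → Tm = 92°C (≥ 89°C)
Each additional base adds 2°C (A/T) or 4°C (G/C), so Tm is non-decreasing in n; n = 31 is the first length to reach 89°C.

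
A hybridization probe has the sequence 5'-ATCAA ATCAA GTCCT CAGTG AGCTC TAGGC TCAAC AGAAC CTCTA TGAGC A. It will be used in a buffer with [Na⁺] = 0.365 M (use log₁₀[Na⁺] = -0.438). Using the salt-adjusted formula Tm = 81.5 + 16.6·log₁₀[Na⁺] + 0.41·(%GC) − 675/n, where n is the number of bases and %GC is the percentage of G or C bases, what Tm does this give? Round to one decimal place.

Length n = 51. Counting bases: T=11, G=9, C=14, A=17
G+C = 23, so %GC = 23/51 × 100 = 45.098%
Salt term: 16.6 × (-0.438) = -7.271
GC term: 0.41 × 45.098 = 18.49; length term: −675/51 = −13.235
Tm = 81.5 + (-7.271) + 18.49 − 13.235 = 79.484 → 79.5°C

79.5°C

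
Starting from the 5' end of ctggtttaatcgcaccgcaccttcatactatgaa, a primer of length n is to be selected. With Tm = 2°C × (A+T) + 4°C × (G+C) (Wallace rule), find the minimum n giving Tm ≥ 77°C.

n = 26

First 25 bases: CTGGTTTAATCGCACCGCACCTTCA → Tm = 76°C (< 77°C)
First 26 bases: CTGGTTTAATCGCACCGCACCTTCAT → Tm = 78°C (≥ 77°C)
Each additional base adds 2°C (A/T) or 4°C (G/C), so Tm is non-decreasing in n; n = 26 is the first length to reach 77°C.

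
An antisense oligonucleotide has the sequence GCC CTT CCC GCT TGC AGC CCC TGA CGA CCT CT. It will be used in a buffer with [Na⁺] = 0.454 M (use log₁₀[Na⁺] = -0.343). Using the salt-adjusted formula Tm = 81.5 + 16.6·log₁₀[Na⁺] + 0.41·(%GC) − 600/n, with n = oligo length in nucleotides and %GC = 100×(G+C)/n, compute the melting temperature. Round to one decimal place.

85.2°C

Length n = 32. Counting bases: T=7, G=6, C=16, A=3
G+C = 22, so %GC = 22/32 × 100 = 68.75%
Salt term: 16.6 × (-0.343) = -5.694
GC term: 0.41 × 68.75 = 28.188; length term: −600/32 = −18.75
Tm = 81.5 + (-5.694) + 28.188 − 18.75 = 85.244 → 85.2°C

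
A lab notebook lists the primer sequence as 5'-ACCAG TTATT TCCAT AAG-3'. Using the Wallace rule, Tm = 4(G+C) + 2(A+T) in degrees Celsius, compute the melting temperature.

48°C

Base counts: T=6, A=6, G=2, C=4
AT pairs contribute 12, GC pairs contribute 6.
Tm = 2×12 + 4×6 = 48°C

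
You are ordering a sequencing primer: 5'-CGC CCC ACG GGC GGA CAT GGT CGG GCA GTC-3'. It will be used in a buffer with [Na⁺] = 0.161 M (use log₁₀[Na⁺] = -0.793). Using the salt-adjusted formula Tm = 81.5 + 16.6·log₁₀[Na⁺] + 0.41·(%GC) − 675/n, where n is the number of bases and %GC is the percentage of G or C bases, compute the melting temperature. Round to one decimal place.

77.3°C

Length n = 30. C=11, T=3, A=4, G=12
G+C = 23, so %GC = 23/30 × 100 = 76.667%
Salt term: 16.6 × (-0.793) = -13.164
GC term: 0.41 × 76.667 = 31.433; length term: −675/30 = −22.5
Tm = 81.5 + (-13.164) + 31.433 − 22.5 = 77.269 → 77.3°C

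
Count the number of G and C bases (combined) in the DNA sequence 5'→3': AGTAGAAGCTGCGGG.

9

Counting bases: G=7, A=4, C=2, T=2
Total G or C: 7 + 2 = 9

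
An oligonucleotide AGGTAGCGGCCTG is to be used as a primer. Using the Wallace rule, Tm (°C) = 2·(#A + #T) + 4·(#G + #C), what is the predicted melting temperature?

44°C

Counting bases: A=2, G=6, T=2, C=3
So N_AT = 4 and N_GC = 9.
Tm = 2(4) + 4(9) = 8 + 36 = 44°C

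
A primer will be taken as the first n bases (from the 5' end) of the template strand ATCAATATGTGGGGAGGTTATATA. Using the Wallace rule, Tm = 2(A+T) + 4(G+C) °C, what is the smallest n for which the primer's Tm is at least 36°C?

n = 13

First 12 bases: ATCAATATGTGG → Tm = 32°C (< 36°C)
First 13 bases: ATCAATATGTGGG → Tm = 36°C (≥ 36°C)
Each additional base adds 2°C (A/T) or 4°C (G/C), so Tm is non-decreasing in n; n = 13 is the first length to reach 36°C.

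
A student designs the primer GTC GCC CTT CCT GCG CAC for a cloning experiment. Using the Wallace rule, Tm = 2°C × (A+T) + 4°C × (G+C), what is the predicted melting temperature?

62°C

Counting bases: A=1, G=4, C=9, T=4
So N_AT = 5 and N_GC = 13.
Tm = 2(5) + 4(13) = 10 + 52 = 62°C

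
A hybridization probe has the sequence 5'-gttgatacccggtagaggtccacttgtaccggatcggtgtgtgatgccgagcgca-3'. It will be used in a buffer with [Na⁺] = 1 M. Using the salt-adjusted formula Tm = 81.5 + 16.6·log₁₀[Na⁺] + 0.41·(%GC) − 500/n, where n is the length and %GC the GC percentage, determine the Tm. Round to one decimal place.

96.3°C

Length n = 55. Base counts: C=13, T=13, G=19, A=10
G+C = 32, so %GC = 32/55 × 100 = 58.182%
Salt term: 16.6 × (0) = 0
GC term: 0.41 × 58.182 = 23.855; length term: −500/55 = −9.091
Tm = 81.5 + (0) + 23.855 − 9.091 = 96.264 → 96.3°C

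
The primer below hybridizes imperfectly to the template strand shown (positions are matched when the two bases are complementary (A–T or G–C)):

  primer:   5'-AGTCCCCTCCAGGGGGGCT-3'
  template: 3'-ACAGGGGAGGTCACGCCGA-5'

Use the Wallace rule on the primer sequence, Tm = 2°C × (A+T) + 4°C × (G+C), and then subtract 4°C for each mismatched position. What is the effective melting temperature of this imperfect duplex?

Primer base counts: A=2, T=3, G=7, C=7 → A+T=5, G+C=14
Perfect-match Tm = 2(5) + 4(14) = 10 + 56 = 66°C
Mismatches (positions where the bases are not complementary): 3 (at positions 1, 13, 15)
Effective Tm = 66 − 3×4 = 66 − 12 = 54°C

54°C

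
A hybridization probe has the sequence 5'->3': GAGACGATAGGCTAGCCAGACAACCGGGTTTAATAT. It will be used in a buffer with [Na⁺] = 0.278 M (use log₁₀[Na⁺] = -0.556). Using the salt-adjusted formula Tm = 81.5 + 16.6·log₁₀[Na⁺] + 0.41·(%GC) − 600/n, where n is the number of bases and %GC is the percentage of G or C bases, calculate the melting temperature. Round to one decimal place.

75.0°C

Length n = 36. Counting bases: C=7, A=12, G=10, T=7
G+C = 17, so %GC = 17/36 × 100 = 47.222%
Salt term: 16.6 × (-0.556) = -9.23
GC term: 0.41 × 47.222 = 19.361; length term: −600/36 = −16.667
Tm = 81.5 + (-9.23) + 19.361 − 16.667 = 74.964 → 75.0°C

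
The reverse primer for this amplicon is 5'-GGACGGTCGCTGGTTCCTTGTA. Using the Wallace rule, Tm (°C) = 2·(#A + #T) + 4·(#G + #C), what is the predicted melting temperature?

Counting bases: C=5, G=8, T=7, A=2
So N_AT = 9 and N_GC = 13.
Tm = 2×9 + 4×13 = 70°C

70°C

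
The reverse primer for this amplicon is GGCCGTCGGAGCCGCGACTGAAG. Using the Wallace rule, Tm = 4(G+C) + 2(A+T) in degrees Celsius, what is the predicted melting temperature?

80°C

Scanning the sequence gives T=2, A=4, C=7, G=10.
A+T = 6, G+C = 17
Tm = 2×6 + 4×17 = 80°C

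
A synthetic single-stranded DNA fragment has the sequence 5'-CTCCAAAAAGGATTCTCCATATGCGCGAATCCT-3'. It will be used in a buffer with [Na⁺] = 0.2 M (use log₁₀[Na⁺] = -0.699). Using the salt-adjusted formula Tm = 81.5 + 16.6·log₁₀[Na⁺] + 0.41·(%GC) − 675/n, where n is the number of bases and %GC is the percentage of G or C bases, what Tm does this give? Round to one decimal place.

68.1°C

Length n = 33. Counting bases: G=5, C=10, T=8, A=10
G+C = 15, so %GC = 15/33 × 100 = 45.455%
Salt term: 16.6 × (-0.699) = -11.603
GC term: 0.41 × 45.455 = 18.637; length term: −675/33 = −20.455
Tm = 81.5 + (-11.603) + 18.637 − 20.455 = 68.079 → 68.1°C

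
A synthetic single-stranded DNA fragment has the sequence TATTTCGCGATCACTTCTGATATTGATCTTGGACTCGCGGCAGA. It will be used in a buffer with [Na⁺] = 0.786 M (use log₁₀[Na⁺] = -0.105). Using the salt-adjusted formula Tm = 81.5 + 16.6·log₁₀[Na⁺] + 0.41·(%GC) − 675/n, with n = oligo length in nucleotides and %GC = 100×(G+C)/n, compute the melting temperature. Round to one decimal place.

83.1°C

Length n = 44. Scanning the sequence gives C=10, G=10, T=15, A=9.
G+C = 20, so %GC = 20/44 × 100 = 45.455%
Salt term: 16.6 × (-0.105) = -1.743
GC term: 0.41 × 45.455 = 18.637; length term: −675/44 = −15.341
Tm = 81.5 + (-1.743) + 18.637 − 15.341 = 83.053 → 83.1°C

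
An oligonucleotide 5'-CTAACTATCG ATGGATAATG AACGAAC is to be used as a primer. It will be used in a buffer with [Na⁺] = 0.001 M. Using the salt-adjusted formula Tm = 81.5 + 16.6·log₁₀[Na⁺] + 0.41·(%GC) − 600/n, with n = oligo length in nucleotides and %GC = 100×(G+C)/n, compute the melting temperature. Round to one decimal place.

24.7°C

Length n = 27. A=11, G=5, C=5, T=6
G+C = 10, so %GC = 10/27 × 100 = 37.037%
Salt term: 16.6 × (-3) = -49.8
GC term: 0.41 × 37.037 = 15.185; length term: −600/27 = −22.222
Tm = 81.5 + (-49.8) + 15.185 − 22.222 = 24.663 → 24.7°C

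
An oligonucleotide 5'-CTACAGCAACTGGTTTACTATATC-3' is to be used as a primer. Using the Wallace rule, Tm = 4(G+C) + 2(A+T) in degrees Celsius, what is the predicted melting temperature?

66°C

Base counts: T=8, C=6, G=3, A=7
So N_AT = 15 and N_GC = 9.
Tm = 2(15) + 4(9) = 30 + 36 = 66°C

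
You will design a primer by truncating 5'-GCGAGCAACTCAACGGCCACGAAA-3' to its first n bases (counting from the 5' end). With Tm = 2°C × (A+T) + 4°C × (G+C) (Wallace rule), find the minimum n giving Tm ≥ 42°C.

First 13 bases: GCGAGCAACTCAA → Tm = 40°C (< 42°C)
First 14 bases: GCGAGCAACTCAAC → Tm = 44°C (≥ 42°C)
Each additional base adds 2°C (A/T) or 4°C (G/C), so Tm is non-decreasing in n; n = 14 is the first length to reach 42°C.

n = 14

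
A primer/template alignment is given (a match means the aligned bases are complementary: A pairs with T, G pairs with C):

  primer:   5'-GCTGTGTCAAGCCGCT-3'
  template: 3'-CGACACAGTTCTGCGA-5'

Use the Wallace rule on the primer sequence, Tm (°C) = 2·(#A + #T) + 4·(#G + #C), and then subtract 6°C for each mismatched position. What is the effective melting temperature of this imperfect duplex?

Primer base counts: A=2, T=4, G=5, C=5 → A+T=6, G+C=10
Perfect-match Tm = 2(6) + 4(10) = 12 + 40 = 52°C
Mismatches (positions where the bases are not complementary): 1 (at position 12)
Effective Tm = 52 − 1×6 = 52 − 6 = 46°C

46°C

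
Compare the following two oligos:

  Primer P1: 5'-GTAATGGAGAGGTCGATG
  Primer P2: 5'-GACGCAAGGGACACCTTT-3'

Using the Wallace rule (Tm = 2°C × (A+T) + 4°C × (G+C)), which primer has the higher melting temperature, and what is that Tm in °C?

Primer P1: A+T=9, G+C=9 → Tm = 2(9)+4(9) = 54°C
Primer P2: A+T=8, G+C=10 → Tm = 2(8)+4(10) = 56°C
54°C vs 56°C → primer P2 is higher.

Primer P2, 56°C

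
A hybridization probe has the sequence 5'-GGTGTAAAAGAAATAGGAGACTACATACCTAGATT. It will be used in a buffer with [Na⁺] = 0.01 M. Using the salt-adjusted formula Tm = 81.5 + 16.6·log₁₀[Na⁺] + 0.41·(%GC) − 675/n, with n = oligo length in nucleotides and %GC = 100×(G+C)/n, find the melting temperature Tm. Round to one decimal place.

43.1°C

Length n = 35. Base counts: G=8, T=8, C=4, A=15
G+C = 12, so %GC = 12/35 × 100 = 34.286%
Salt term: 16.6 × (-2) = -33.2
GC term: 0.41 × 34.286 = 14.057; length term: −675/35 = −19.286
Tm = 81.5 + (-33.2) + 14.057 − 19.286 = 43.071 → 43.1°C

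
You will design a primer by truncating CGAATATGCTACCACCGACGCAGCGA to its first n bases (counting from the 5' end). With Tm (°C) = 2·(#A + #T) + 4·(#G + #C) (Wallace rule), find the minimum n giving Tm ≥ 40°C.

n = 14

First 13 bases: CGAATATGCTACC → Tm = 38°C (< 40°C)
First 14 bases: CGAATATGCTACCA → Tm = 40°C (≥ 40°C)
Each additional base adds 2°C (A/T) or 4°C (G/C), so Tm is non-decreasing in n; n = 14 is the first length to reach 40°C.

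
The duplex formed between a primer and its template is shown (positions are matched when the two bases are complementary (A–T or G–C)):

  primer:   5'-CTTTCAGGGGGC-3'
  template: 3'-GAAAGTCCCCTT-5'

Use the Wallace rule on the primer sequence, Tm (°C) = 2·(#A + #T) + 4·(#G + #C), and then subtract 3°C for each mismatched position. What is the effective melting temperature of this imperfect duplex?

Primer base counts: A=1, T=3, G=5, C=3 → A+T=4, G+C=8
Perfect-match Tm = 2(4) + 4(8) = 8 + 32 = 40°C
Mismatches (positions where the bases are not complementary): 2 (at positions 11, 12)
Effective Tm = 40 − 2×3 = 40 − 6 = 34°C

34°C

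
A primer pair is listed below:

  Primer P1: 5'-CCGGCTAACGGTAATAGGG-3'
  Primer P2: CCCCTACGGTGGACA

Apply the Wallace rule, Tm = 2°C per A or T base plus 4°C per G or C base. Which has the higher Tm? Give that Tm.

Primer P1, 60°C

Primer P1: A+T=8, G+C=11 → Tm = 2(8)+4(11) = 60°C
Primer P2: A+T=5, G+C=10 → Tm = 2(5)+4(10) = 50°C
60°C vs 50°C → primer P1 is higher.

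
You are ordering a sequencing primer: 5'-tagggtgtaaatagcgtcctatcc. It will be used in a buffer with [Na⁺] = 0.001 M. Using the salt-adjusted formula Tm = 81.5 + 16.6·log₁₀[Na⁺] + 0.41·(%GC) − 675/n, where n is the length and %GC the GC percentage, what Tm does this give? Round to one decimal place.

22.4°C

Length n = 24. Scanning the sequence gives C=5, G=6, A=6, T=7.
G+C = 11, so %GC = 11/24 × 100 = 45.833%
Salt term: 16.6 × (-3) = -49.8
GC term: 0.41 × 45.833 = 18.792; length term: −675/24 = −28.125
Tm = 81.5 + (-49.8) + 18.792 − 28.125 = 22.367 → 22.4°C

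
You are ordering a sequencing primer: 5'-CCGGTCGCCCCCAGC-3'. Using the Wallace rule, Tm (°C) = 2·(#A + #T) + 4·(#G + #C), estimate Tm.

Base counts: T=1, G=4, C=9, A=1
A+T = 2, G+C = 13
Tm = 2(2) + 4(13) = 4 + 52 = 56°C

56°C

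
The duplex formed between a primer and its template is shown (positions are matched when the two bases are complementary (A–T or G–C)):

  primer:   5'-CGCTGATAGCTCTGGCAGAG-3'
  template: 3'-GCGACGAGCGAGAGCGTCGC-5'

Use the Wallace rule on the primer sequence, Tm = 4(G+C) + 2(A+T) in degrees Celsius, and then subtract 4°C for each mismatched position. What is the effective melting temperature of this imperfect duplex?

48°C

Primer base counts: A=4, T=4, G=7, C=5 → A+T=8, G+C=12
Perfect-match Tm = 2(8) + 4(12) = 16 + 48 = 64°C
Mismatches (positions where the bases are not complementary): 4 (at positions 6, 8, 14, 19)
Effective Tm = 64 − 4×4 = 64 − 16 = 48°C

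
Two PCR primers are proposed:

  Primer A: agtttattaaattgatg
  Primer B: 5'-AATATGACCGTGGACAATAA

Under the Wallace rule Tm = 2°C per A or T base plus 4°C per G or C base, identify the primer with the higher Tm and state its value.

Primer A: A+T=14, G+C=3 → Tm = 2(14)+4(3) = 40°C
Primer B: A+T=13, G+C=7 → Tm = 2(13)+4(7) = 54°C
40°C vs 54°C → primer B is higher.

Primer B, 54°C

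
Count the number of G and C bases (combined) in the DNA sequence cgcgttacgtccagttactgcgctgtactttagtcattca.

19

Counting bases: C=11, G=8, T=14, A=7
Total G or C: 8 + 11 = 19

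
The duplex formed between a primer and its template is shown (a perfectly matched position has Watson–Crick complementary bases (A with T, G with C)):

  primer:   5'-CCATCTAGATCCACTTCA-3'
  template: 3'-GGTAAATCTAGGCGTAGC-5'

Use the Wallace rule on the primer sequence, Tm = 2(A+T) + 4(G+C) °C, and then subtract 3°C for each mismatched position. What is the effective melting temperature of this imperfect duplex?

40°C

Primer base counts: A=5, T=5, G=1, C=7 → A+T=10, G+C=8
Perfect-match Tm = 2(10) + 4(8) = 20 + 32 = 52°C
Mismatches (positions where the bases are not complementary): 4 (at positions 5, 13, 15, 18)
Effective Tm = 52 − 4×3 = 52 − 12 = 40°C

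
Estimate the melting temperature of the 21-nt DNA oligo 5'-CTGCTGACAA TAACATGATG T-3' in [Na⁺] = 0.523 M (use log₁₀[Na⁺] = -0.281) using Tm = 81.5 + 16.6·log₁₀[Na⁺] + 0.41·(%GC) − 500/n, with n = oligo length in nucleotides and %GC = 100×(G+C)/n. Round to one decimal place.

Length n = 21. Base counts: A=7, T=6, C=4, G=4
G+C = 8, so %GC = 8/21 × 100 = 38.095%
Salt term: 16.6 × (-0.281) = -4.665
GC term: 0.41 × 38.095 = 15.619; length term: −500/21 = −23.81
Tm = 81.5 + (-4.665) + 15.619 − 23.81 = 68.644 → 68.6°C

68.6°C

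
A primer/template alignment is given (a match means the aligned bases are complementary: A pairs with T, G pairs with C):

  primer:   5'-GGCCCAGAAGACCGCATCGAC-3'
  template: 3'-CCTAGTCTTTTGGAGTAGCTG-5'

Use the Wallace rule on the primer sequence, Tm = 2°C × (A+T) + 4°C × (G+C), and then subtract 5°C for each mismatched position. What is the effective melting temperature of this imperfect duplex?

50°C

Primer base counts: A=6, T=1, G=6, C=8 → A+T=7, G+C=14
Perfect-match Tm = 2(7) + 4(14) = 14 + 56 = 70°C
Mismatches (positions where the bases are not complementary): 4 (at positions 3, 4, 10, 14)
Effective Tm = 70 − 4×5 = 70 − 20 = 50°C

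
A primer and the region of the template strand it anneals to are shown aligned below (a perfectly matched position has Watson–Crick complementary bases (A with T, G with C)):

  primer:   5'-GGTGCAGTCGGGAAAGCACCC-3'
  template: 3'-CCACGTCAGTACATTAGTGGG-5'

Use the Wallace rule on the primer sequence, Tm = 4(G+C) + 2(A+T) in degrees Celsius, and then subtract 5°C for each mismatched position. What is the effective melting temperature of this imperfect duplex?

Primer base counts: A=5, T=2, G=8, C=6 → A+T=7, G+C=14
Perfect-match Tm = 2(7) + 4(14) = 14 + 56 = 70°C
Mismatches (positions where the bases are not complementary): 4 (at positions 10, 11, 13, 16)
Effective Tm = 70 − 4×5 = 70 − 20 = 50°C

50°C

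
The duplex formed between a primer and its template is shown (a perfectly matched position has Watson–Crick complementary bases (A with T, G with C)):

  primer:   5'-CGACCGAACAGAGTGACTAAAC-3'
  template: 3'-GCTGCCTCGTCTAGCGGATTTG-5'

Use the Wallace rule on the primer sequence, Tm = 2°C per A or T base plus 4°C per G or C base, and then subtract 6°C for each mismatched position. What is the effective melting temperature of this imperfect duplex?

36°C

Primer base counts: A=9, T=2, G=5, C=6 → A+T=11, G+C=11
Perfect-match Tm = 2(11) + 4(11) = 22 + 44 = 66°C
Mismatches (positions where the bases are not complementary): 5 (at positions 5, 8, 13, 14, 16)
Effective Tm = 66 − 5×6 = 66 − 30 = 36°C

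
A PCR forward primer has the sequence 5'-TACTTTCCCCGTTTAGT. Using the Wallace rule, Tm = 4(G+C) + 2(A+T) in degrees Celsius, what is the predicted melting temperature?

48°C

Counting bases: G=2, T=8, C=5, A=2
A+T = 10, G+C = 7
Tm = 2(10) + 4(7) = 20 + 28 = 48°C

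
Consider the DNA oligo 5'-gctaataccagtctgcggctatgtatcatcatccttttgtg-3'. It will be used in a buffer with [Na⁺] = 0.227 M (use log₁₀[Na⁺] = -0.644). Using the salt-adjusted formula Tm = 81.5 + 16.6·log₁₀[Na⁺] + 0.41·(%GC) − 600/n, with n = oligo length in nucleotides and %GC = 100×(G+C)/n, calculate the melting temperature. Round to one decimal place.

74.2°C

Length n = 41. Scanning the sequence gives G=8, C=10, A=8, T=15.
G+C = 18, so %GC = 18/41 × 100 = 43.902%
Salt term: 16.6 × (-0.644) = -10.69
GC term: 0.41 × 43.902 = 18; length term: −600/41 = −14.634
Tm = 81.5 + (-10.69) + 18 − 14.634 = 74.176 → 74.2°C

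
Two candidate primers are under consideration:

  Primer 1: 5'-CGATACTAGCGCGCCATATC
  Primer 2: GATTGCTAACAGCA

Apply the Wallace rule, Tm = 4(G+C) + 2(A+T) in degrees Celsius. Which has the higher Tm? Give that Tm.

Primer 1, 62°C

Primer 1: A+T=9, G+C=11 → Tm = 2(9)+4(11) = 62°C
Primer 2: A+T=8, G+C=6 → Tm = 2(8)+4(6) = 40°C
62°C vs 40°C → primer 1 is higher.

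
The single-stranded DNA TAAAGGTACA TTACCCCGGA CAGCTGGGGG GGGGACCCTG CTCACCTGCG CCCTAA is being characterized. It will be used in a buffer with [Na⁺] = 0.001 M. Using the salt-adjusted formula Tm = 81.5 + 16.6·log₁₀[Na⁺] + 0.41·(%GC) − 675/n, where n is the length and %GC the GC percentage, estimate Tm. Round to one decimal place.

Length n = 56. Base counts: A=12, G=17, C=18, T=9
G+C = 35, so %GC = 35/56 × 100 = 62.5%
Salt term: 16.6 × (-3) = -49.8
GC term: 0.41 × 62.5 = 25.625; length term: −675/56 = −12.054
Tm = 81.5 + (-49.8) + 25.625 − 12.054 = 45.271 → 45.3°C

45.3°C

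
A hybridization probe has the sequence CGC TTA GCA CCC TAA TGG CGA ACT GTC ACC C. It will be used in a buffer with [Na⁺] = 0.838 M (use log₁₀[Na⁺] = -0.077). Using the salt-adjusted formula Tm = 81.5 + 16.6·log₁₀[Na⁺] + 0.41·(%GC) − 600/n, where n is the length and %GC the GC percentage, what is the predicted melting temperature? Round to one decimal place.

Length n = 31. A=7, G=6, T=6, C=12
G+C = 18, so %GC = 18/31 × 100 = 58.065%
Salt term: 16.6 × (-0.077) = -1.278
GC term: 0.41 × 58.065 = 23.807; length term: −600/31 = −19.355
Tm = 81.5 + (-1.278) + 23.807 − 19.355 = 84.674 → 84.7°C

84.7°C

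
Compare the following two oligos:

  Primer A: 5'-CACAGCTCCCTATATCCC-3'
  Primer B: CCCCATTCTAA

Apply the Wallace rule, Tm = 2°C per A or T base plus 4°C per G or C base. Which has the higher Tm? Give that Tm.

Primer A: A+T=8, G+C=10 → Tm = 2(8)+4(10) = 56°C
Primer B: A+T=6, G+C=5 → Tm = 2(6)+4(5) = 32°C
56°C vs 32°C → primer A is higher.

Primer A, 56°C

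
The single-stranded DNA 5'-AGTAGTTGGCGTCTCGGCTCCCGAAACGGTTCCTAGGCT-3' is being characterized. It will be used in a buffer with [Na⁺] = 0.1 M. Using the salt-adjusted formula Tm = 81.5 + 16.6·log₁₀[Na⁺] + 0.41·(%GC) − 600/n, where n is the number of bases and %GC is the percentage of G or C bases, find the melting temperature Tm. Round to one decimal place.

73.7°C

Length n = 39. Counting bases: A=6, G=12, T=10, C=11
G+C = 23, so %GC = 23/39 × 100 = 58.974%
Salt term: 16.6 × (-1) = -16.6
GC term: 0.41 × 58.974 = 24.179; length term: −600/39 = −15.385
Tm = 81.5 + (-16.6) + 24.179 − 15.385 = 73.694 → 73.7°C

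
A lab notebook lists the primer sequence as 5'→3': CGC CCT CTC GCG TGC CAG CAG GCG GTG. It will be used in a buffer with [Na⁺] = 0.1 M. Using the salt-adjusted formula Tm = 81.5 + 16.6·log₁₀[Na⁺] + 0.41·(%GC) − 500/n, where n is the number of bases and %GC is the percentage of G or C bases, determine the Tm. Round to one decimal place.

78.3°C

Length n = 27. Base counts: G=10, T=4, A=2, C=11
G+C = 21, so %GC = 21/27 × 100 = 77.778%
Salt term: 16.6 × (-1) = -16.6
GC term: 0.41 × 77.778 = 31.889; length term: −500/27 = −18.519
Tm = 81.5 + (-16.6) + 31.889 − 18.519 = 78.27 → 78.3°C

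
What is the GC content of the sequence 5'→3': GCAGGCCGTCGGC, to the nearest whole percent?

85%

G=6, A=1, C=5, T=1
G+C = 6 + 5 = 11 out of 13 bases
%GC = 11/13 × 100 = 84.62% ≈ 85%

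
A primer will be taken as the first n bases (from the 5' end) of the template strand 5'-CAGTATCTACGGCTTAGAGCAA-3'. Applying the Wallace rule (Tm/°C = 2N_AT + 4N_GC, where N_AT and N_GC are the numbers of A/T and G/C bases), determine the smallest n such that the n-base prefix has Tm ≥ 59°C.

First 19 bases: CAGTATCTACGGCTTAGAG → Tm = 56°C (< 59°C)
First 20 bases: CAGTATCTACGGCTTAGAGC → Tm = 60°C (≥ 59°C)
Since every base adds ≥2°C, Tm only increases with n, so the threshold is first crossed at n = 20.

n = 20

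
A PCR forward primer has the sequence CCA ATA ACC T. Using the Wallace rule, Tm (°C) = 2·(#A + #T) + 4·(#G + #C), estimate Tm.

Base counts: C=4, A=4, G=0, T=2
AT pairs contribute 6, GC pairs contribute 4.
Tm = 2(6) + 4(4) = 12 + 16 = 28°C

28°C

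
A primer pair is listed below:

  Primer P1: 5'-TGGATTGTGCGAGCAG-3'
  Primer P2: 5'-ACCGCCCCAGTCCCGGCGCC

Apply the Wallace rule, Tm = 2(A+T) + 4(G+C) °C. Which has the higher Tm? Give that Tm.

Primer P1: A+T=7, G+C=9 → Tm = 2(7)+4(9) = 50°C
Primer P2: A+T=3, G+C=17 → Tm = 2(3)+4(17) = 74°C
50°C vs 74°C → primer P2 is higher.

Primer P2, 74°C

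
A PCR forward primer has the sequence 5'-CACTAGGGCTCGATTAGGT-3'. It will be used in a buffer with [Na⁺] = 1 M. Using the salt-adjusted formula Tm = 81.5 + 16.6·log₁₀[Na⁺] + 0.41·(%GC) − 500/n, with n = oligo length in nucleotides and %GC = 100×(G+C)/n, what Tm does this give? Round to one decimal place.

76.8°C

Length n = 19. Counting bases: C=4, A=4, G=6, T=5
G+C = 10, so %GC = 10/19 × 100 = 52.632%
Salt term: 16.6 × (0) = 0
GC term: 0.41 × 52.632 = 21.579; length term: −500/19 = −26.316
Tm = 81.5 + (0) + 21.579 − 26.316 = 76.763 → 76.8°C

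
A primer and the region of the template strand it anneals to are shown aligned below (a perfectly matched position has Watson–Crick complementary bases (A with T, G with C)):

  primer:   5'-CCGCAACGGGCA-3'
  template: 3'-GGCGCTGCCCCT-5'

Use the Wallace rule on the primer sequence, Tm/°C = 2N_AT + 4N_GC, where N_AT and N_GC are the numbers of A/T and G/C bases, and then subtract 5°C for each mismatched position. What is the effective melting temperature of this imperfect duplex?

Primer base counts: A=3, T=0, G=4, C=5 → A+T=3, G+C=9
Perfect-match Tm = 2(3) + 4(9) = 6 + 36 = 42°C
Mismatches (positions where the bases are not complementary): 2 (at positions 5, 11)
Effective Tm = 42 − 2×5 = 42 − 10 = 32°C

32°C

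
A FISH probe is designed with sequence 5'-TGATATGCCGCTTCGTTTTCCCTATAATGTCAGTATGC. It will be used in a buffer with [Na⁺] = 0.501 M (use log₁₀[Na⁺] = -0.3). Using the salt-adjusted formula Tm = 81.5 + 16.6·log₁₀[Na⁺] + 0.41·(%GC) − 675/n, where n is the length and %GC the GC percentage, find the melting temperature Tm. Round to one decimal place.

Length n = 38. Base counts: C=9, G=7, T=15, A=7
G+C = 16, so %GC = 16/38 × 100 = 42.105%
Salt term: 16.6 × (-0.3) = -4.98
GC term: 0.41 × 42.105 = 17.263; length term: −675/38 = −17.763
Tm = 81.5 + (-4.98) + 17.263 − 17.763 = 76.02 → 76.0°C

76.0°C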